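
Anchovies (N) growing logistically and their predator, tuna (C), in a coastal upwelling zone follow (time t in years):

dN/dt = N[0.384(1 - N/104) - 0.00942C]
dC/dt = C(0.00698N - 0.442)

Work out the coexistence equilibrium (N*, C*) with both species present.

From dC/dt = 0 with C > 0: 0.00698N* = 0.442, so N* = 63.3.
Substitute into dN/dt = 0: 0.384(1 - 63.3/104) = 0.00942C*.
The bracket is 0.391, giving C* = 0.15/0.00942 = 15.9.

N* ≈ 63.3, C* ≈ 15.9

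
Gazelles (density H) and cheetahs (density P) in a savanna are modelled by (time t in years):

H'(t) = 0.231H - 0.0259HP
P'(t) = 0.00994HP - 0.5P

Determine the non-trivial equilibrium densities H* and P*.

Set dP/dt = 0 with P > 0: 0.00994H - 0.5 = 0, so H* = 0.5/0.00994 = 50.3.
Set dH/dt = 0 with H > 0: 0.231 - 0.0259P = 0, so P* = 0.231/0.0259 = 8.92.

H* ≈ 50.3, P* ≈ 8.92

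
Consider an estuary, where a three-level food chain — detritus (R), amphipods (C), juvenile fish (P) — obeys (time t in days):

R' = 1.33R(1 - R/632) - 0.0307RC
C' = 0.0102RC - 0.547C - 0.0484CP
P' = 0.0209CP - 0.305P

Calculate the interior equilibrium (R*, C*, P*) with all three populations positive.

From dP/dt = 0: 0.0209C* = 0.305, so C* = 14.6.
From dR/dt = 0: 1.33(1 - R*/632) = 0.0307·14.6, giving R* = 632·(1 - 0.337) = 419.
From dC/dt = 0: 0.0102·419 - 0.547 = 0.0484P*, so P* = 3.73/0.0484 = 77.

R* ≈ 419, C* ≈ 14.6, P* ≈ 77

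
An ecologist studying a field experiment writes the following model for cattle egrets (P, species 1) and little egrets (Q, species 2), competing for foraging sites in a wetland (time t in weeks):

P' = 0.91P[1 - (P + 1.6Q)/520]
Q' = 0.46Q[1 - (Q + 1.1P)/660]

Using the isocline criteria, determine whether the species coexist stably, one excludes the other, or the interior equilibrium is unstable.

Compare the nullcline intercepts: K1/α12 = 520/1.6 = 325 < K2 = 660; K2/α21 = 660/1.1 = 600 > K1 = 520.
Since the inequalities point opposite ways, species 2 can invade but species 1 cannot.

species 2 excludes species 1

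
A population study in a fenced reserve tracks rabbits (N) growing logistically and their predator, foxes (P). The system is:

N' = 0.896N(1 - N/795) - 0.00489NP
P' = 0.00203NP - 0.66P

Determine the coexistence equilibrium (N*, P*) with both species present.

N* ≈ 325, P* ≈ 108

From dP/dt = 0 with P > 0: 0.00203N* = 0.66, so N* = 325.
Substitute into dN/dt = 0: 0.896(1 - 325/795) = 0.00489P*.
The bracket is 0.591, giving P* = 0.53/0.00489 = 108.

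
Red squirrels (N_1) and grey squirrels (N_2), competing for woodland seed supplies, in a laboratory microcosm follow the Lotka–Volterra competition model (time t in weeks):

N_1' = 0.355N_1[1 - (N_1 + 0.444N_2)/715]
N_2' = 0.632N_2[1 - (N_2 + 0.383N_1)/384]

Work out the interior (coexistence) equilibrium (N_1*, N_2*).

Setting both brackets to zero gives the nullclines N_1 + 0.444N_2 = 715 and 0.383N_1 + N_2 = 384.
Substituting N_2 = 384 - 0.383N_1 into the first: N_1(1 - 0.444·0.383) = 715 - 0.444·384.
So N_1* = 545/0.83 = 656, and then N_2* = 384 - 0.383·656 = 133.

N_1* ≈ 656, N_2* ≈ 133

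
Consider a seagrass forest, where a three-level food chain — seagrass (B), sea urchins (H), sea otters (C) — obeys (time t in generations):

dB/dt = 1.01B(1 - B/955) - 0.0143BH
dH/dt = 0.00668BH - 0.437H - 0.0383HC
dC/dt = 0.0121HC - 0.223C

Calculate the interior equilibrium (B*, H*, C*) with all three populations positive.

From dC/dt = 0: 0.0121H* = 0.223, so H* = 18.4.
From dB/dt = 0: 1.01(1 - B*/955) = 0.0143·18.4, giving B* = 955·(1 - 0.261) = 706.
From dH/dt = 0: 0.00668·706 - 0.437 = 0.0383C*, so C* = 4.28/0.0383 = 112.

B* ≈ 706, H* ≈ 18.4, C* ≈ 112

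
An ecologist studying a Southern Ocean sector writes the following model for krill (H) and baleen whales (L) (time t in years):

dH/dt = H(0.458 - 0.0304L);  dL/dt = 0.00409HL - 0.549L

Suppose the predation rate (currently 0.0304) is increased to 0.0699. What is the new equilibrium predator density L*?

At the interior fixed point, setting dH/dt = 0 with H > 0 fixes L* = (prey growth rate)/(HL coefficient) — independent of the other coefficients.
With the change, L* = 0.458/0.0699 = 6.55; it falls from 15.1.

L* ≈ 6.55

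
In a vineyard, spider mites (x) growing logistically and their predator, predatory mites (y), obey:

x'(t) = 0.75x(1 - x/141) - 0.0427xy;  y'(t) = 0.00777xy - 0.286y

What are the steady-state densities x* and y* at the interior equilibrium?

x* ≈ 36.8, y* ≈ 13

From dy/dt = 0 with y > 0: 0.00777x* = 0.286, so x* = 36.8.
Substitute into dx/dt = 0: 0.75(1 - 36.8/141) = 0.0427y*.
The bracket is 0.739, giving y* = 0.554/0.0427 = 13.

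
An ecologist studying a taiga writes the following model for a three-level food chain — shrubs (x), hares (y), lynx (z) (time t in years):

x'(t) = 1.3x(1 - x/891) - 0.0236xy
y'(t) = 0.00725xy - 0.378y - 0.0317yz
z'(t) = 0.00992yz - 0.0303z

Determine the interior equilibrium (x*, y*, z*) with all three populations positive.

From dz/dt = 0: 0.00992y* = 0.0303, so y* = 3.05.
From dx/dt = 0: 1.3(1 - x*/891) = 0.0236·3.05, giving x* = 891·(1 - 0.0554) = 842.
From dy/dt = 0: 0.00725·842 - 0.378 = 0.0317z*, so z* = 5.72/0.0317 = 181.

x* ≈ 842, y* ≈ 3.05, z* ≈ 181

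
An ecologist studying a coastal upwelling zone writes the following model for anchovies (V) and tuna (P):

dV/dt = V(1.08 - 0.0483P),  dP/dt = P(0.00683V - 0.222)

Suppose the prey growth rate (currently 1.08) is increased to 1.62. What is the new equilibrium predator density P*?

At the interior fixed point, setting dV/dt = 0 with V > 0 fixes P* = (prey growth rate)/(VP coefficient) — independent of the other coefficients.
With the change, P* = 1.62/0.0483 = 33.5; it rises from 22.4.

P* ≈ 33.5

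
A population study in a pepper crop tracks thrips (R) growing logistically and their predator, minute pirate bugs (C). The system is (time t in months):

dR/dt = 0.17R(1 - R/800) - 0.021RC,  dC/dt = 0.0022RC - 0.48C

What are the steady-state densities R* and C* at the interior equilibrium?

From dC/dt = 0 with C > 0: 0.0022R* = 0.48, so R* = 218.
Substitute into dR/dt = 0: 0.17(1 - 218/800) = 0.021C*.
The bracket is 0.727, giving C* = 0.124/0.021 = 5.89.

R* ≈ 218, C* ≈ 5.89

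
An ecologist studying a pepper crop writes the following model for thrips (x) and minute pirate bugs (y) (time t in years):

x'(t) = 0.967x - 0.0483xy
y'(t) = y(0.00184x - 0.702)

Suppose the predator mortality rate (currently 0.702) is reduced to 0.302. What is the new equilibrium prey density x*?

At the interior fixed point, setting dy/dt = 0 with y > 0 fixes x* = (predator death rate)/(xy coefficient) — independent of the other coefficients.
With the change, x* = 0.302/0.00184 = 164; it falls from 382.

x* ≈ 164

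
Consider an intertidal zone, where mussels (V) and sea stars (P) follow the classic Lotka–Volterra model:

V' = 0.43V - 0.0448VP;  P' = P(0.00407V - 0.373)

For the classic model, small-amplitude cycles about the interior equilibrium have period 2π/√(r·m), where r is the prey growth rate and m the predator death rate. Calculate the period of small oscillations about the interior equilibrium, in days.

T ≈ 15.7 days

Here r = 0.43 and m = 0.373, so r·m = 0.16.
ω = √0.16 = 0.4 per day, hence T = 2π/ω ≈ 15.7 days.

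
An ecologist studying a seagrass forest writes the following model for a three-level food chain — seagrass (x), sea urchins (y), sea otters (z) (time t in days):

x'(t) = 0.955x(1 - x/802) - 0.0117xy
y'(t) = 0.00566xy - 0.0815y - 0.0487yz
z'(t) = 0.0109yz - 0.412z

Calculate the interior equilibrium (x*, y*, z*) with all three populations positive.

From dz/dt = 0: 0.0109y* = 0.412, so y* = 37.8.
From dx/dt = 0: 0.955(1 - x*/802) = 0.0117·37.8, giving x* = 802·(1 - 0.463) = 431.
From dy/dt = 0: 0.00566·431 - 0.0815 = 0.0487z*, so z* = 2.36/0.0487 = 48.4.

x* ≈ 431, y* ≈ 37.8, z* ≈ 48.4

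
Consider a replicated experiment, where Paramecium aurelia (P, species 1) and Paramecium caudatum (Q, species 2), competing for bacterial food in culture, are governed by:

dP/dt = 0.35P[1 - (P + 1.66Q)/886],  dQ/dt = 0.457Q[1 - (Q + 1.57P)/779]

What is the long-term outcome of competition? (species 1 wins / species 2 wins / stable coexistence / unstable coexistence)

Compare the nullcline intercepts: K1/α12 = 886/1.66 = 534 < K2 = 779; K2/α21 = 779/1.57 = 496 < K1 = 886.
Since both are reversed, neither can invade when rare; the interior point is a saddle.

unstable coexistence (outcome depends on initial conditions)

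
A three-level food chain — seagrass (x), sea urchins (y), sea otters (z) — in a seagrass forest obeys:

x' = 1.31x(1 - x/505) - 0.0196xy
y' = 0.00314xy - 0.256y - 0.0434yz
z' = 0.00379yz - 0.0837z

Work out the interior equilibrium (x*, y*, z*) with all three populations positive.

x* ≈ 338, y* ≈ 22.1, z* ≈ 18.6

From dz/dt = 0: 0.00379y* = 0.0837, so y* = 22.1.
From dx/dt = 0: 1.31(1 - x*/505) = 0.0196·22.1, giving x* = 505·(1 - 0.33) = 338.
From dy/dt = 0: 0.00314·338 - 0.256 = 0.0434z*, so z* = 0.806/0.0434 = 18.6.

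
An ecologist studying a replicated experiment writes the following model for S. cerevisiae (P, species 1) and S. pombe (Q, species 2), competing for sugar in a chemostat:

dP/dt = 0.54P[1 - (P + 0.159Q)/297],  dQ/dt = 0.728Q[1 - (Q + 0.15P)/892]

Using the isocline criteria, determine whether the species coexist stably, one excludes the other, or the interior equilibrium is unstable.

stable coexistence

Compare the nullcline intercepts: K1/α12 = 297/0.159 = 1870 > K2 = 892; K2/α21 = 892/0.15 = 5950 > K1 = 297.
Since both inequalities hold, each species can invade when rare, so the interior equilibrium is stable.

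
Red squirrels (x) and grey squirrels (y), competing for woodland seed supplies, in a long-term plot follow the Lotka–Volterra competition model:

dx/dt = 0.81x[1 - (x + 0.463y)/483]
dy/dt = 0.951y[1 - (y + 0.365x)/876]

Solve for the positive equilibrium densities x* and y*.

Setting both brackets to zero gives the nullclines x + 0.463y = 483 and 0.365x + y = 876.
Substituting y = 876 - 0.365x into the first: x(1 - 0.463·0.365) = 483 - 0.463·876.
So x* = 77.4/0.831 = 93.2, and then y* = 876 - 0.365·93.2 = 842.

x* ≈ 93.2, y* ≈ 842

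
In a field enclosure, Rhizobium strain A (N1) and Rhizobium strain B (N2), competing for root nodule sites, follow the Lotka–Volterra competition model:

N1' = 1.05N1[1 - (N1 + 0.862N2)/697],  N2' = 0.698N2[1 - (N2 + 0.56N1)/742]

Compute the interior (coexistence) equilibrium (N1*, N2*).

N1* ≈ 111, N2* ≈ 680

Setting both brackets to zero gives the nullclines N1 + 0.862N2 = 697 and 0.56N1 + N2 = 742.
Substituting N2 = 742 - 0.56N1 into the first: N1(1 - 0.862·0.56) = 697 - 0.862·742.
So N1* = 57.4/0.517 = 111, and then N2* = 742 - 0.56·111 = 680.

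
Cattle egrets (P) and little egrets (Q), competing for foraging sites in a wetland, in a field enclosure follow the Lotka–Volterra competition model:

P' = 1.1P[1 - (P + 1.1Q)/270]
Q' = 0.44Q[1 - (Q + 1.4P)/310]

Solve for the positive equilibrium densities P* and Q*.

P* ≈ 131, Q* ≈ 126

Setting both brackets to zero gives the nullclines P + 1.1Q = 270 and 1.4P + Q = 310.
Substituting Q = 310 - 1.4P into the first: P(1 - 1.1·1.4) = 270 - 1.1·310.
So P* = -71/-0.54 = 131, and then Q* = 310 - 1.4·131 = 126.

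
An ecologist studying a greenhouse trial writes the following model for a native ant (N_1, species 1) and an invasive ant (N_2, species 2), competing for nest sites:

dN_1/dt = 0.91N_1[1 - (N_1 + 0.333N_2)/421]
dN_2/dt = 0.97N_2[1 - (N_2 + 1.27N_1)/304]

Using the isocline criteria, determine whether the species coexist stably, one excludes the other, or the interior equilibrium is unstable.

species 1 excludes species 2

Compare the nullcline intercepts: K1/α12 = 421/0.333 = 1260 > K2 = 304; K2/α21 = 304/1.27 = 239 < K1 = 421.
Since the inequalities point opposite ways, species 1 can invade but species 2 cannot.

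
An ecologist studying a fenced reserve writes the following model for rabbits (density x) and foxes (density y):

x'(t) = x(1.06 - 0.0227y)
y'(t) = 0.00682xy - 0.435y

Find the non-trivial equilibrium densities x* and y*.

Set dy/dt = 0 with y > 0: 0.00682x - 0.435 = 0, so x* = 0.435/0.00682 = 63.8.
Set dx/dt = 0 with x > 0: 1.06 - 0.0227y = 0, so y* = 1.06/0.0227 = 46.7.

x* ≈ 63.8, y* ≈ 46.7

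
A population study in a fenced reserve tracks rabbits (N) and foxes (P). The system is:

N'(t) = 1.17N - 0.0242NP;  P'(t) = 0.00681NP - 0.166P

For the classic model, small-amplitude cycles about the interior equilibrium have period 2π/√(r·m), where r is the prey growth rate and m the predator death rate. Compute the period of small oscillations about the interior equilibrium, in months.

T ≈ 14.3 months

Here r = 1.17 and m = 0.166, so r·m = 0.194.
ω = √0.194 = 0.441 per month, hence T = 2π/ω ≈ 14.3 months.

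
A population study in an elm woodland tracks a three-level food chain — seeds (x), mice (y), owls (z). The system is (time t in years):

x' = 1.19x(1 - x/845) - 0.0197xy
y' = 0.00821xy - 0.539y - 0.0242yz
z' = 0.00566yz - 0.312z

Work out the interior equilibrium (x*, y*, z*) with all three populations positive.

x* ≈ 73.9, y* ≈ 55.1, z* ≈ 2.8

From dz/dt = 0: 0.00566y* = 0.312, so y* = 55.1.
From dx/dt = 0: 1.19(1 - x*/845) = 0.0197·55.1, giving x* = 845·(1 - 0.913) = 73.9.
From dy/dt = 0: 0.00821·73.9 - 0.539 = 0.0242z*, so z* = 0.0677/0.0242 = 2.8.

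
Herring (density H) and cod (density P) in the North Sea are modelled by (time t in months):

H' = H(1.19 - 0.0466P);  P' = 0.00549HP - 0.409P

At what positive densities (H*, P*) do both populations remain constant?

H* ≈ 74.5, P* ≈ 25.5

Set dP/dt = 0 with P > 0: 0.00549H - 0.409 = 0, so H* = 0.409/0.00549 = 74.5.
Set dH/dt = 0 with H > 0: 1.19 - 0.0466P = 0, so P* = 1.19/0.0466 = 25.5.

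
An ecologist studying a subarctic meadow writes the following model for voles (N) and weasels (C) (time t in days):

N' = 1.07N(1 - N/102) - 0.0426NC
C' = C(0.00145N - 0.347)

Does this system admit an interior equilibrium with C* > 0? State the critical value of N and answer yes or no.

The predator equation gives dC/dt > 0 only when N > 0.347/0.00145 = 239.
Without the predator, N → K = 102. Since 102 < 239, the predator cannot invade.

Threshold N = 239; K < 239, so no, the predator goes extinct.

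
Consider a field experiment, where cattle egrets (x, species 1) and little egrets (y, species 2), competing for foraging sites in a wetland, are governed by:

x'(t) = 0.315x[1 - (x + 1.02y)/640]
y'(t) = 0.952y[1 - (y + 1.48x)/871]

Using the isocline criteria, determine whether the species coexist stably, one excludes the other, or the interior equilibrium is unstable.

Compare the nullcline intercepts: K1/α12 = 640/1.02 = 627 < K2 = 871; K2/α21 = 871/1.48 = 589 < K1 = 640.
Since both are reversed, neither can invade when rare; the interior point is a saddle.

unstable coexistence (outcome depends on initial conditions)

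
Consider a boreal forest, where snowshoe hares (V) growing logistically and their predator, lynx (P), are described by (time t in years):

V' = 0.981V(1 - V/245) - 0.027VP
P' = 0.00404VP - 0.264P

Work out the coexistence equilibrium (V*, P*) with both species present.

V* ≈ 65.3, P* ≈ 26.6

From dP/dt = 0 with P > 0: 0.00404V* = 0.264, so V* = 65.3.
Substitute into dV/dt = 0: 0.981(1 - 65.3/245) = 0.027P*.
The bracket is 0.733, giving P* = 0.719/0.027 = 26.6.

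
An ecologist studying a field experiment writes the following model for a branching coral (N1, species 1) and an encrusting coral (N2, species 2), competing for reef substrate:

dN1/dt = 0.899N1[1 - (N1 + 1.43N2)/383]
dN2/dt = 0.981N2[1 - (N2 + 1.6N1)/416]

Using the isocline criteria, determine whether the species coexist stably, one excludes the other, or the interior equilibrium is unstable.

unstable coexistence (outcome depends on initial conditions)

Compare the nullcline intercepts: K1/α12 = 383/1.43 = 268 < K2 = 416; K2/α21 = 416/1.6 = 260 < K1 = 383.
Since both are reversed, neither can invade when rare; the interior point is a saddle.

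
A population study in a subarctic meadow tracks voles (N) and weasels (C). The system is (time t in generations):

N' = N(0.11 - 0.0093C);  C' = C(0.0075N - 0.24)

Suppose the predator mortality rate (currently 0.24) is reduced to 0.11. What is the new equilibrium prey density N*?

N* ≈ 14.7

At the interior fixed point, setting dC/dt = 0 with C > 0 fixes N* = (predator death rate)/(NC coefficient) — independent of the other coefficients.
With the change, N* = 0.11/0.0075 = 14.7; it falls from 32.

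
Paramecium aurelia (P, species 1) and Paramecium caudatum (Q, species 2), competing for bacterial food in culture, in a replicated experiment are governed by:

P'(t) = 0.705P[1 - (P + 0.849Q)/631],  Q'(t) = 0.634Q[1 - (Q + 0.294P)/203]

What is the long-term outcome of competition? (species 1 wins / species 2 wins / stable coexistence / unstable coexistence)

stable coexistence

Compare the nullcline intercepts: K1/α12 = 631/0.849 = 743 > K2 = 203; K2/α21 = 203/0.294 = 690 > K1 = 631.
Since both inequalities hold, each species can invade when rare, so the interior equilibrium is stable.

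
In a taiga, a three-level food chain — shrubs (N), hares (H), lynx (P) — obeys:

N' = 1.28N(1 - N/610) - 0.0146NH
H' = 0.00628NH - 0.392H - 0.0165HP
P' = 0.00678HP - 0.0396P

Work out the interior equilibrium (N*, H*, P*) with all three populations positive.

N* ≈ 569, H* ≈ 5.84, P* ≈ 193

From dP/dt = 0: 0.00678H* = 0.0396, so H* = 5.84.
From dN/dt = 0: 1.28(1 - N*/610) = 0.0146·5.84, giving N* = 610·(1 - 0.0666) = 569.
From dH/dt = 0: 0.00628·569 - 0.392 = 0.0165P*, so P* = 3.18/0.0165 = 193.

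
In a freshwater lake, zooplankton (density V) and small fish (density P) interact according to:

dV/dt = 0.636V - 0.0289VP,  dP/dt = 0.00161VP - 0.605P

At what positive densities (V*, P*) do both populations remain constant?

Set dP/dt = 0 with P > 0: 0.00161V - 0.605 = 0, so V* = 0.605/0.00161 = 376.
Set dV/dt = 0 with V > 0: 0.636 - 0.0289P = 0, so P* = 0.636/0.0289 = 22.

V* ≈ 376, P* ≈ 22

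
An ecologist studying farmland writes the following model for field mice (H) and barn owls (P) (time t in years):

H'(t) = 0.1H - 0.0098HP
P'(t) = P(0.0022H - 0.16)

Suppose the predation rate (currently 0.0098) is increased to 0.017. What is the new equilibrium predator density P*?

P* ≈ 5.88

At the interior fixed point, setting dH/dt = 0 with H > 0 fixes P* = (prey growth rate)/(HP coefficient) — independent of the other coefficients.
With the change, P* = 0.1/0.017 = 5.88; it falls from 10.2.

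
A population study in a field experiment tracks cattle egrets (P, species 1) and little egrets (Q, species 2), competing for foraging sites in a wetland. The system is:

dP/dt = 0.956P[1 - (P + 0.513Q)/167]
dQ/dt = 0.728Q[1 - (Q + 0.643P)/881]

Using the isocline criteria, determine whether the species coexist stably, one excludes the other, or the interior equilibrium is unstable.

species 2 excludes species 1

Compare the nullcline intercepts: K1/α12 = 167/0.513 = 326 < K2 = 881; K2/α21 = 881/0.643 = 1370 > K1 = 167.
Since the inequalities point opposite ways, species 2 can invade but species 1 cannot.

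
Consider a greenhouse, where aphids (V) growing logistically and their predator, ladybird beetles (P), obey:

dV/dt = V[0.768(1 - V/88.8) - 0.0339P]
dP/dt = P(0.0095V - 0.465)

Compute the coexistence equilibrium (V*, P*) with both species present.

V* ≈ 48.9, P* ≈ 10.2

From dP/dt = 0 with P > 0: 0.0095V* = 0.465, so V* = 48.9.
Substitute into dV/dt = 0: 0.768(1 - 48.9/88.8) = 0.0339P*.
The bracket is 0.449, giving P* = 0.345/0.0339 = 10.2.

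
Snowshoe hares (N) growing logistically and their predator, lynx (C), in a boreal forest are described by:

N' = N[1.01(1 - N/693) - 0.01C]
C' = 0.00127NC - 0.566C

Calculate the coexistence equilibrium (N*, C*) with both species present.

From dC/dt = 0 with C > 0: 0.00127N* = 0.566, so N* = 446.
Substitute into dN/dt = 0: 1.01(1 - 446/693) = 0.01C*.
The bracket is 0.357, giving C* = 0.36/0.01 = 36.

N* ≈ 446, C* ≈ 36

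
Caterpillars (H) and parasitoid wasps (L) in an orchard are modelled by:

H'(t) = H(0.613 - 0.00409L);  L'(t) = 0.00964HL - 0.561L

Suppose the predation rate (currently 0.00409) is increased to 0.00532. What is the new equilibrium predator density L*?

At the interior fixed point, setting dH/dt = 0 with H > 0 fixes L* = (prey growth rate)/(HL coefficient) — independent of the other coefficients.
With the change, L* = 0.613/0.00532 = 115; it falls from 150.

L* ≈ 115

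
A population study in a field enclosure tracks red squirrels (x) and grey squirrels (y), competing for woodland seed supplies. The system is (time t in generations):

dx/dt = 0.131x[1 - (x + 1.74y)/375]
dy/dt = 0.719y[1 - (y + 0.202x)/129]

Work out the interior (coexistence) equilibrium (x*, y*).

x* ≈ 232, y* ≈ 82.1

Setting both brackets to zero gives the nullclines x + 1.74y = 375 and 0.202x + y = 129.
Substituting y = 129 - 0.202x into the first: x(1 - 1.74·0.202) = 375 - 1.74·129.
So x* = 151/0.649 = 232, and then y* = 129 - 0.202·232 = 82.1.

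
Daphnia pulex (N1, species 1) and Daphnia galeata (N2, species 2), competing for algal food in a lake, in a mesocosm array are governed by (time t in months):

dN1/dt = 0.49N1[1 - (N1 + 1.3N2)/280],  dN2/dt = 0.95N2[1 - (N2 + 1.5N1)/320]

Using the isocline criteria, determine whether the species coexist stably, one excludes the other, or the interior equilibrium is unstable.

Compare the nullcline intercepts: K1/α12 = 280/1.3 = 215 < K2 = 320; K2/α21 = 320/1.5 = 213 < K1 = 280.
Since both are reversed, neither can invade when rare; the interior point is a saddle.

unstable coexistence (outcome depends on initial conditions)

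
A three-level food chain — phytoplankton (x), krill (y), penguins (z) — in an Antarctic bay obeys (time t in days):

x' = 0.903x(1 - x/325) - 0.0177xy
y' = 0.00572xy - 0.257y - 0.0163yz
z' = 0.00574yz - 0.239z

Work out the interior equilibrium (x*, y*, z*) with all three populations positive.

x* ≈ 59.8, y* ≈ 41.6, z* ≈ 5.2

From dz/dt = 0: 0.00574y* = 0.239, so y* = 41.6.
From dx/dt = 0: 0.903(1 - x*/325) = 0.0177·41.6, giving x* = 325·(1 - 0.816) = 59.8.
From dy/dt = 0: 0.00572·59.8 - 0.257 = 0.0163z*, so z* = 0.0848/0.0163 = 5.2.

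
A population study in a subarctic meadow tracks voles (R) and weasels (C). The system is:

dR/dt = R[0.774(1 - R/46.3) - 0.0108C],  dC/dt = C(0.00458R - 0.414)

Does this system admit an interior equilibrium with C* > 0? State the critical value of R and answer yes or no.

Threshold R = 90.4; K < 90.4, so no, the predator goes extinct.

The predator equation gives dC/dt > 0 only when R > 0.414/0.00458 = 90.4.
Without the predator, R → K = 46.3. Since 46.3 < 90.4, the predator cannot invade.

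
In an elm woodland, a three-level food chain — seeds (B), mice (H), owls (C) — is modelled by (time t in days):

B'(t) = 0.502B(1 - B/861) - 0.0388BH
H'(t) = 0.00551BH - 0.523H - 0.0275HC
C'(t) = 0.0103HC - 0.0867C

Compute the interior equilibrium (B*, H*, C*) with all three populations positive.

From dC/dt = 0: 0.0103H* = 0.0867, so H* = 8.42.
From dB/dt = 0: 0.502(1 - B*/861) = 0.0388·8.42, giving B* = 861·(1 - 0.651) = 301.
From dH/dt = 0: 0.00551·301 - 0.523 = 0.0275C*, so C* = 1.13/0.0275 = 41.3.

B* ≈ 301, H* ≈ 8.42, C* ≈ 41.3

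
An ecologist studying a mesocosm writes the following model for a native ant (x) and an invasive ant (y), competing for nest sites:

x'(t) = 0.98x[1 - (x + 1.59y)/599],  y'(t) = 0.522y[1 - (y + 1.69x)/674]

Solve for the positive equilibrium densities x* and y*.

Setting both brackets to zero gives the nullclines x + 1.59y = 599 and 1.69x + y = 674.
Substituting y = 674 - 1.69x into the first: x(1 - 1.59·1.69) = 599 - 1.59·674.
So x* = -473/-1.69 = 280, and then y* = 674 - 1.69·280 = 201.

x* ≈ 280, y* ≈ 201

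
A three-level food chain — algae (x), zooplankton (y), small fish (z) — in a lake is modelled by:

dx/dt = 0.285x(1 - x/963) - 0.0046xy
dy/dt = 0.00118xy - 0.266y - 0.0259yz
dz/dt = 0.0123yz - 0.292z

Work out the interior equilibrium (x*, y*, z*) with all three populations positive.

From dz/dt = 0: 0.0123y* = 0.292, so y* = 23.7.
From dx/dt = 0: 0.285(1 - x*/963) = 0.0046·23.7, giving x* = 963·(1 - 0.383) = 594.
From dy/dt = 0: 0.00118·594 - 0.266 = 0.0259z*, so z* = 0.435/0.0259 = 16.8.

x* ≈ 594, y* ≈ 23.7, z* ≈ 16.8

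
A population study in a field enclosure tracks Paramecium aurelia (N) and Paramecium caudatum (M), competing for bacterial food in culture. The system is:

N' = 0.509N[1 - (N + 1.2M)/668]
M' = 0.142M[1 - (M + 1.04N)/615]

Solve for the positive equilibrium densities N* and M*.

Setting both brackets to zero gives the nullclines N + 1.2M = 668 and 1.04N + M = 615.
Substituting M = 615 - 1.04N into the first: N(1 - 1.2·1.04) = 668 - 1.2·615.
So N* = -70/-0.248 = 282, and then M* = 615 - 1.04·282 = 321.

N* ≈ 282, M* ≈ 321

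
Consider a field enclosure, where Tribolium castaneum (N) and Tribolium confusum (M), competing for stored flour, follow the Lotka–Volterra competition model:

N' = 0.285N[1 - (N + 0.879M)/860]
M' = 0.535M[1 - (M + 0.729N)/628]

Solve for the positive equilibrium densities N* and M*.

N* ≈ 857, M* ≈ 2.95

Setting both brackets to zero gives the nullclines N + 0.879M = 860 and 0.729N + M = 628.
Substituting M = 628 - 0.729N into the first: N(1 - 0.879·0.729) = 860 - 0.879·628.
So N* = 308/0.359 = 857, and then M* = 628 - 0.729·857 = 2.95.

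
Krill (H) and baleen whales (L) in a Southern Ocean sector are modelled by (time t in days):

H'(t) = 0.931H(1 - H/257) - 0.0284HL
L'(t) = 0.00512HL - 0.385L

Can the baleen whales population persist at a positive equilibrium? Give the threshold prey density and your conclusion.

Threshold H = 75.2; K > 75.2, so yes, the predator persists.

The predator equation gives dL/dt > 0 only when H > 0.385/0.00512 = 75.2.
Without the predator, H → K = 257. Since 257 > 75.2, the predator can invade and persist.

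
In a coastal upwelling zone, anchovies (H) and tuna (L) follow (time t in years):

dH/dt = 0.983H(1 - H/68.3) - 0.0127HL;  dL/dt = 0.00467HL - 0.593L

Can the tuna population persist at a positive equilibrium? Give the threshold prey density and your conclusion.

Threshold H = 127; K < 127, so no, the predator goes extinct.

The predator equation gives dL/dt > 0 only when H > 0.593/0.00467 = 127.
Without the predator, H → K = 68.3. Since 68.3 < 127, the predator cannot invade.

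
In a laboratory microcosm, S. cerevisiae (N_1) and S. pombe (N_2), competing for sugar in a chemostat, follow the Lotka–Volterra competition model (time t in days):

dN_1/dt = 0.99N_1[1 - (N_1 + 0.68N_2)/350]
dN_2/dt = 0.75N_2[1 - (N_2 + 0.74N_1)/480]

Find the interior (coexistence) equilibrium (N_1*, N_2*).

Setting both brackets to zero gives the nullclines N_1 + 0.68N_2 = 350 and 0.74N_1 + N_2 = 480.
Substituting N_2 = 480 - 0.74N_1 into the first: N_1(1 - 0.68·0.74) = 350 - 0.68·480.
So N_1* = 23.6/0.497 = 47.5, and then N_2* = 480 - 0.74·47.5 = 445.

N_1* ≈ 47.5, N_2* ≈ 445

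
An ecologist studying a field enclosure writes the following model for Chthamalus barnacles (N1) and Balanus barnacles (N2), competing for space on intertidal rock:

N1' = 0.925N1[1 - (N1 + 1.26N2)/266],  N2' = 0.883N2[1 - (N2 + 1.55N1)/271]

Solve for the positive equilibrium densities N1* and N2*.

Setting both brackets to zero gives the nullclines N1 + 1.26N2 = 266 and 1.55N1 + N2 = 271.
Substituting N2 = 271 - 1.55N1 into the first: N1(1 - 1.26·1.55) = 266 - 1.26·271.
So N1* = -75.5/-0.953 = 79.2, and then N2* = 271 - 1.55·79.2 = 148.

N1* ≈ 79.2, N2* ≈ 148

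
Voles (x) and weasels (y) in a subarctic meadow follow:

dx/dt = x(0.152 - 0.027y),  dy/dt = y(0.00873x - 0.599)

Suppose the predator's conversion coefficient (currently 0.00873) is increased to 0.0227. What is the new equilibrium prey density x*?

At the interior fixed point, setting dy/dt = 0 with y > 0 fixes x* = (predator death rate)/(xy coefficient) — independent of the other coefficients.
With the change, x* = 0.599/0.0227 = 26.4; it falls from 68.6.

x* ≈ 26.4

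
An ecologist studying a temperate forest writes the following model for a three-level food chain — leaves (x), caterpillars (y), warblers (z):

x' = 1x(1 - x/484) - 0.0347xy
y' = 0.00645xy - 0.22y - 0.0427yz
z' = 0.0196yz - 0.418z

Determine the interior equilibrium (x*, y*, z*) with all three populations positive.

From dz/dt = 0: 0.0196y* = 0.418, so y* = 21.3.
From dx/dt = 0: 1(1 - x*/484) = 0.0347·21.3, giving x* = 484·(1 - 0.74) = 126.
From dy/dt = 0: 0.00645·126 - 0.22 = 0.0427z*, so z* = 0.592/0.0427 = 13.9.

x* ≈ 126, y* ≈ 21.3, z* ≈ 13.9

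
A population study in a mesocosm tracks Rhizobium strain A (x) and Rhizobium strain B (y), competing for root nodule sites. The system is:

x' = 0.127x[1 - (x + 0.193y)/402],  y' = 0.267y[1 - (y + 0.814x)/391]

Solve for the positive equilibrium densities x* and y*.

x* ≈ 387, y* ≈ 75.7

Setting both brackets to zero gives the nullclines x + 0.193y = 402 and 0.814x + y = 391.
Substituting y = 391 - 0.814x into the first: x(1 - 0.193·0.814) = 402 - 0.193·391.
So x* = 327/0.843 = 387, and then y* = 391 - 0.814·387 = 75.7.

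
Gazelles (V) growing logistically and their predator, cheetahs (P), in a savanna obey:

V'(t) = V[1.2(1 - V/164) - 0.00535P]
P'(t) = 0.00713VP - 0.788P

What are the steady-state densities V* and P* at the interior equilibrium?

From dP/dt = 0 with P > 0: 0.00713V* = 0.788, so V* = 111.
Substitute into dV/dt = 0: 1.2(1 - 111/164) = 0.00535P*.
The bracket is 0.326, giving P* = 0.391/0.00535 = 73.1.

V* ≈ 111, P* ≈ 73.1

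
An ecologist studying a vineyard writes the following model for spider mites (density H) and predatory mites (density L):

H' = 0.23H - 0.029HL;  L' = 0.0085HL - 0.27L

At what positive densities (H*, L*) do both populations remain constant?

Set dL/dt = 0 with L > 0: 0.0085H - 0.27 = 0, so H* = 0.27/0.0085 = 31.8.
Set dH/dt = 0 with H > 0: 0.23 - 0.029L = 0, so L* = 0.23/0.029 = 7.93.

H* ≈ 31.8, L* ≈ 7.93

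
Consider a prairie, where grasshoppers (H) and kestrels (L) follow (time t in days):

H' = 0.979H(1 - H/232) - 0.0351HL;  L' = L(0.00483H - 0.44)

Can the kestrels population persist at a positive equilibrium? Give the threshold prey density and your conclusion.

Threshold H = 91.1; K > 91.1, so yes, the predator persists.

The predator equation gives dL/dt > 0 only when H > 0.44/0.00483 = 91.1.
Without the predator, H → K = 232. Since 232 > 91.1, the predator can invade and persist.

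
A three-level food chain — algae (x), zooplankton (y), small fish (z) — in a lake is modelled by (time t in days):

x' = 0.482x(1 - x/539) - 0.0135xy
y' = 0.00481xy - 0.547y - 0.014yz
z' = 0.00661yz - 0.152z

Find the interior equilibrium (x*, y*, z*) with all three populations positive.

From dz/dt = 0: 0.00661y* = 0.152, so y* = 23.
From dx/dt = 0: 0.482(1 - x*/539) = 0.0135·23, giving x* = 539·(1 - 0.644) = 192.
From dy/dt = 0: 0.00481·192 - 0.547 = 0.014z*, so z* = 0.376/0.014 = 26.8.

x* ≈ 192, y* ≈ 23, z* ≈ 26.8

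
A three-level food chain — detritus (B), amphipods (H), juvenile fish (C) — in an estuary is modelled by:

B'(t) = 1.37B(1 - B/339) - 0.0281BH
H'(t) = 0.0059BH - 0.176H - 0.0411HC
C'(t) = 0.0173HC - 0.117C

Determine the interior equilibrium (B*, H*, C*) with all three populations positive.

B* ≈ 292, H* ≈ 6.76, C* ≈ 37.6

From dC/dt = 0: 0.0173H* = 0.117, so H* = 6.76.
From dB/dt = 0: 1.37(1 - B*/339) = 0.0281·6.76, giving B* = 339·(1 - 0.139) = 292.
From dH/dt = 0: 0.0059·292 - 0.176 = 0.0411C*, so C* = 1.55/0.0411 = 37.6.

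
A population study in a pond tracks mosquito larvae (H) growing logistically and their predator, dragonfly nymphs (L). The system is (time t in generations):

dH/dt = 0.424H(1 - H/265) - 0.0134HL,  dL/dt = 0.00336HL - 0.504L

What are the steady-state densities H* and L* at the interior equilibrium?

From dL/dt = 0 with L > 0: 0.00336H* = 0.504, so H* = 150.
Substitute into dH/dt = 0: 0.424(1 - 150/265) = 0.0134L*.
The bracket is 0.434, giving L* = 0.184/0.0134 = 13.7.

H* ≈ 150, L* ≈ 13.7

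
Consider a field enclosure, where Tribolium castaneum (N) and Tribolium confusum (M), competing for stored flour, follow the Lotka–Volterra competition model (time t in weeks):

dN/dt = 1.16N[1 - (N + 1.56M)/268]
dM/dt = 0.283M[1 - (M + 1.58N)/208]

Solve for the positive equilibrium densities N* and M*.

N* ≈ 38.6, M* ≈ 147

Setting both brackets to zero gives the nullclines N + 1.56M = 268 and 1.58N + M = 208.
Substituting M = 208 - 1.58N into the first: N(1 - 1.56·1.58) = 268 - 1.56·208.
So N* = -56.5/-1.46 = 38.6, and then M* = 208 - 1.58·38.6 = 147.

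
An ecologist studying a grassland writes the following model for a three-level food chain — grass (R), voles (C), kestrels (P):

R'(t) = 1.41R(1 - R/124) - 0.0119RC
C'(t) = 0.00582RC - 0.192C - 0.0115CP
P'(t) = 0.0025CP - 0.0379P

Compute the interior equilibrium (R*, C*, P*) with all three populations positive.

From dP/dt = 0: 0.0025C* = 0.0379, so C* = 15.2.
From dR/dt = 0: 1.41(1 - R*/124) = 0.0119·15.2, giving R* = 124·(1 - 0.128) = 108.
From dC/dt = 0: 0.00582·108 - 0.192 = 0.0115P*, so P* = 0.437/0.0115 = 38.

R* ≈ 108, C* ≈ 15.2, P* ≈ 38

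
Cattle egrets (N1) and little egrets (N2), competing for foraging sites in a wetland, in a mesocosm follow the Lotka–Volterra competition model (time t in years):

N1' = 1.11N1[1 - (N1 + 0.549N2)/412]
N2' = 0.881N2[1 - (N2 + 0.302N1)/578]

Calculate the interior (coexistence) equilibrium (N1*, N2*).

Setting both brackets to zero gives the nullclines N1 + 0.549N2 = 412 and 0.302N1 + N2 = 578.
Substituting N2 = 578 - 0.302N1 into the first: N1(1 - 0.549·0.302) = 412 - 0.549·578.
So N1* = 94.7/0.834 = 113, and then N2* = 578 - 0.302·113 = 544.

N1* ≈ 113, N2* ≈ 544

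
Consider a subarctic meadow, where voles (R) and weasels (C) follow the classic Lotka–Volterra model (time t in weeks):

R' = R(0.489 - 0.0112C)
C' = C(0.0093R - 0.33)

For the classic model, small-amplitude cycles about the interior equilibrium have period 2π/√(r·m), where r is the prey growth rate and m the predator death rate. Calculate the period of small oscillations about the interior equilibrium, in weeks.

T ≈ 15.6 weeks

Here r = 0.489 and m = 0.33, so r·m = 0.161.
ω = √0.161 = 0.402 per week, hence T = 2π/ω ≈ 15.6 weeks.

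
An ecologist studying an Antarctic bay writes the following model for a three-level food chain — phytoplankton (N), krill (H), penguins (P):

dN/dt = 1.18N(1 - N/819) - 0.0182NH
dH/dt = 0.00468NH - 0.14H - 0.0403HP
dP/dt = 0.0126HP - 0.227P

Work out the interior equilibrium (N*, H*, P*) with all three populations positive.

N* ≈ 591, H* ≈ 18, P* ≈ 65.2

From dP/dt = 0: 0.0126H* = 0.227, so H* = 18.
From dN/dt = 0: 1.18(1 - N*/819) = 0.0182·18, giving N* = 819·(1 - 0.278) = 591.
From dH/dt = 0: 0.00468·591 - 0.14 = 0.0403P*, so P* = 2.63/0.0403 = 65.2.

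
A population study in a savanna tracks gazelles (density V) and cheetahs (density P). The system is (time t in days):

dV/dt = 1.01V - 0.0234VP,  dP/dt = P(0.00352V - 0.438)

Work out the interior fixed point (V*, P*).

Set dP/dt = 0 with P > 0: 0.00352V - 0.438 = 0, so V* = 0.438/0.00352 = 124.
Set dV/dt = 0 with V > 0: 1.01 - 0.0234P = 0, so P* = 1.01/0.0234 = 43.2.

V* ≈ 124, P* ≈ 43.2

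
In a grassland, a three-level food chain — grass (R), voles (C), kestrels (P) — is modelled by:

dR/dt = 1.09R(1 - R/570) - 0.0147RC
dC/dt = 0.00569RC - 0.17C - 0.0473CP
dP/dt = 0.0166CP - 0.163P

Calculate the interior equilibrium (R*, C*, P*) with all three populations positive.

From dP/dt = 0: 0.0166C* = 0.163, so C* = 9.82.
From dR/dt = 0: 1.09(1 - R*/570) = 0.0147·9.82, giving R* = 570·(1 - 0.132) = 495.
From dC/dt = 0: 0.00569·495 - 0.17 = 0.0473P*, so P* = 2.64/0.0473 = 55.9.

R* ≈ 495, C* ≈ 9.82, P* ≈ 55.9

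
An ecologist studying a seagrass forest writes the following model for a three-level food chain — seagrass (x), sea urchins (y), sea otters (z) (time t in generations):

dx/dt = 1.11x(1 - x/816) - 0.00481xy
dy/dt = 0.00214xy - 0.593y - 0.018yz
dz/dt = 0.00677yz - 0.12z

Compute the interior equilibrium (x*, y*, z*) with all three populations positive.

From dz/dt = 0: 0.00677y* = 0.12, so y* = 17.7.
From dx/dt = 0: 1.11(1 - x*/816) = 0.00481·17.7, giving x* = 816·(1 - 0.0768) = 753.
From dy/dt = 0: 0.00214·753 - 0.593 = 0.018z*, so z* = 1.02/0.018 = 56.6.

x* ≈ 753, y* ≈ 17.7, z* ≈ 56.6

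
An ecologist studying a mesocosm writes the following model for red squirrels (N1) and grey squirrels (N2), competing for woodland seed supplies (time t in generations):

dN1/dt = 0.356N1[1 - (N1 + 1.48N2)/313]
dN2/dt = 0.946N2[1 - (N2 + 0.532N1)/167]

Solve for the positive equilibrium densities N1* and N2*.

N1* ≈ 310, N2* ≈ 2.28

Setting both brackets to zero gives the nullclines N1 + 1.48N2 = 313 and 0.532N1 + N2 = 167.
Substituting N2 = 167 - 0.532N1 into the first: N1(1 - 1.48·0.532) = 313 - 1.48·167.
So N1* = 65.8/0.213 = 310, and then N2* = 167 - 0.532·310 = 2.28.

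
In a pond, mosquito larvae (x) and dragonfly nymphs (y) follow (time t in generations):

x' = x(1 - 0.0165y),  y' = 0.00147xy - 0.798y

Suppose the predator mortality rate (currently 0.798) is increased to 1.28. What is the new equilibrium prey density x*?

x* ≈ 871

At the interior fixed point, setting dy/dt = 0 with y > 0 fixes x* = (predator death rate)/(xy coefficient) — independent of the other coefficients.
With the change, x* = 1.28/0.00147 = 871; it rises from 543.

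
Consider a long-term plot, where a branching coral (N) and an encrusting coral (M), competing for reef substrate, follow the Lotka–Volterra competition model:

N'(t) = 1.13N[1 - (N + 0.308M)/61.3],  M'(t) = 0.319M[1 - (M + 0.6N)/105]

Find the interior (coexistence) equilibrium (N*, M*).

Setting both brackets to zero gives the nullclines N + 0.308M = 61.3 and 0.6N + M = 105.
Substituting M = 105 - 0.6N into the first: N(1 - 0.308·0.6) = 61.3 - 0.308·105.
So N* = 29/0.815 = 35.5, and then M* = 105 - 0.6·35.5 = 83.7.

N* ≈ 35.5, M* ≈ 83.7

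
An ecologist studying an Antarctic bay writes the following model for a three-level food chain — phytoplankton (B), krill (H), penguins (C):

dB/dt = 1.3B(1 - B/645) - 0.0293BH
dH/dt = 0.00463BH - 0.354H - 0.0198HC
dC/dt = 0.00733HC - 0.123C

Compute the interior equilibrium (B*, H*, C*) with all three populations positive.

From dC/dt = 0: 0.00733H* = 0.123, so H* = 16.8.
From dB/dt = 0: 1.3(1 - B*/645) = 0.0293·16.8, giving B* = 645·(1 - 0.378) = 401.
From dH/dt = 0: 0.00463·401 - 0.354 = 0.0198C*, so C* = 1.5/0.0198 = 75.9.

B* ≈ 401, H* ≈ 16.8, C* ≈ 75.9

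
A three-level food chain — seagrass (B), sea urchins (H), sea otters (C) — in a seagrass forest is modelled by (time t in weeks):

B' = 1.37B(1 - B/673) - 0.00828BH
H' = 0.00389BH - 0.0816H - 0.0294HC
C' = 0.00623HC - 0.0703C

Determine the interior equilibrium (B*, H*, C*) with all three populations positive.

From dC/dt = 0: 0.00623H* = 0.0703, so H* = 11.3.
From dB/dt = 0: 1.37(1 - B*/673) = 0.00828·11.3, giving B* = 673·(1 - 0.0682) = 627.
From dH/dt = 0: 0.00389·627 - 0.0816 = 0.0294C*, so C* = 2.36/0.0294 = 80.2.

B* ≈ 627, H* ≈ 11.3, C* ≈ 80.2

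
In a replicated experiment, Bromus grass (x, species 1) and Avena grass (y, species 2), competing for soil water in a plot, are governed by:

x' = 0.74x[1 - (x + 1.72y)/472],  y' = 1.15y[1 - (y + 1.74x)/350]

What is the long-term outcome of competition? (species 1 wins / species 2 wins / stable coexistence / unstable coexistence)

unstable coexistence (outcome depends on initial conditions)

Compare the nullcline intercepts: K1/α12 = 472/1.72 = 274 < K2 = 350; K2/α21 = 350/1.74 = 201 < K1 = 472.
Since both are reversed, neither can invade when rare; the interior point is a saddle.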